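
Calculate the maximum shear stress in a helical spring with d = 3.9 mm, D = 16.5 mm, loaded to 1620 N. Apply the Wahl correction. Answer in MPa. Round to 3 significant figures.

Spring index C = D/d = 16.5/3.9 = 4.2308
K_W = (4C−1)/(4C−4) + 0.615/C = 15.923/12.923 + 0.1454 = 1.3775
τ₀ = 8FD/(πd³) = 8·1620·16.5/(π·3.9³) = 213840/186.36 = 1147.5 MPa
τ_max = K·τ₀ = 1.3775 × 1147.5 = 1580.7 MPa

1580 MPa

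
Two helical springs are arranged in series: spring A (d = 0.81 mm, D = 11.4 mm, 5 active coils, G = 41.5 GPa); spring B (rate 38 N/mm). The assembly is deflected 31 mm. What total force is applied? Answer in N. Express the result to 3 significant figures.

k_A = Gd⁴/(8D³N_a) = (41.5×10³)(0.81⁴)/(8·11.4³·5) = 0.30145 N/mm
Series: 1/k_eq = 1/0.30145 + 1/38 = 3.3436; k_eq = 0.29908 N/mm
F = k_eq·δ = 0.29908·31 = 9.2714 N

9.27 N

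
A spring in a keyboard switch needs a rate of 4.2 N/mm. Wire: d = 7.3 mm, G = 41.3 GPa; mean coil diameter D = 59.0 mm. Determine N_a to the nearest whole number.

N_a = Gd⁴/(8D³k) = (41.3×10³ × 7.3⁴)/(8 × 59.0³ × 4.2)
    = 1.17285e+08 / 6.90073e+06 = 17 → 17 coils

17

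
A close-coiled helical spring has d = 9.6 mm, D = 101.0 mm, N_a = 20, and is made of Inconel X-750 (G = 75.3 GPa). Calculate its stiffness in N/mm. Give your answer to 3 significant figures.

3.88 N/mm

k = Gd⁴/(8D³N_a) = (75.3×10³ × 9.6⁴) / (8 × 101.0³ × 20)
  = 6.39558e+08 / 1.64848e+08 = 3.8797 N/mm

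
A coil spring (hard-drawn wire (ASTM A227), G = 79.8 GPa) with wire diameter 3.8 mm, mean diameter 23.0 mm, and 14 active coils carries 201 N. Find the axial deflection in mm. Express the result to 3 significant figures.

16.5 mm

k = Gd⁴/(8D³N_a) = (79.8×10³)(3.8⁴)/(8·23.0³·14) = 12.211 N/mm
δ = F/k = 201 / 12.211 = 16.461 mm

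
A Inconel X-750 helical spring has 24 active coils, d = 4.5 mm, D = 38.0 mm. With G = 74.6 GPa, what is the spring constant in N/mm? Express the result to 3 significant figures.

k = Gd⁴/(8D³N_a) = (74.6×10³ × 4.5⁴) / (8 × 38.0³ × 24)
  = 3.05907e+07 / 1.05354e+07 = 2.9036 N/mm

2.90 N/mm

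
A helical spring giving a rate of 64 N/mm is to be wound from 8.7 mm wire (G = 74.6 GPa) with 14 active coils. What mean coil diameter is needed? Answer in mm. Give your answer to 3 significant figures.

39.1 mm

D = (Gd⁴/(8N_a·k))^(1/3) = (74.6×10³·8.7⁴/(8·14·64))^(1/3)
  = (59623.6)^(1/3) = 39.0666 mm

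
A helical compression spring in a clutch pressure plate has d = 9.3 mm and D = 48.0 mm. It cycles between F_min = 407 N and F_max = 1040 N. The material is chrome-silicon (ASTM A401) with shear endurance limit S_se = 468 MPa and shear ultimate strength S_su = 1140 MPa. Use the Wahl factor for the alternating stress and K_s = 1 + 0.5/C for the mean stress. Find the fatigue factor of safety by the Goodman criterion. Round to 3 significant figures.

C = D/d = 48.0/9.3 = 5.1613; K_W = (4C−1)/(4C−4)+0.615/C = 1.2994; K_s = 1+0.5/C = 1.0969
F_a = (F_max−F_min)/2 = 316.5 N; F_m = (F_max+F_min)/2 = 723.5 N
τ_a = K_W·8F_aD/(πd³) = 1.2994 × 48.096 = 62.495 MPa
τ_m = K_s·8F_mD/(πd³) = 1.0969 × 109.94 = 120.59 MPa
Goodman: 1/n_f = τ_a/S_se + τ_m/S_su = 62.495/468 + 120.59/1140 = 0.13354 + 0.10578 = 0.23932
n_f = 1/0.23932 = 4.178

4.18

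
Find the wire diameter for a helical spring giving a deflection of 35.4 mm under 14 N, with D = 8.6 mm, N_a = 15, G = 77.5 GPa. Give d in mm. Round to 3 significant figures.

Required rate k = F/δ = 14/35.4 = 0.39548 N/mm
d = (8D³N_a·k / G)^(1/4) = (8·8.6³·15·0.39548 / (77.5×10³))^0.25
  = (0.38949)^0.25 = 0.7900 mm

0.790 mm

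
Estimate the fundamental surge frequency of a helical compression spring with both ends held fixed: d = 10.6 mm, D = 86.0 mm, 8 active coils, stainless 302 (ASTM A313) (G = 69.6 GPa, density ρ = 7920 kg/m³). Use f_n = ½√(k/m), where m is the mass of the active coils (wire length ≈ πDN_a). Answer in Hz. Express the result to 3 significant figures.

59.8 Hz

k = Gd⁴/(8D³N_a) = (69.6×10³)(10.6⁴)/(8·86.0³·8) = 21.585 N/mm = 21585 N/m
Wire length L = πDN_a = π·86.0·8 = 2161.4 mm
m = ρ·(πd²/4)·L = 7920 × 88.247×10⁻⁶ m² × 2.1614 m = 1.5107 kg
f_n = ½√(k/m) = 0.5·√(21585/1.5107) = 0.5·√(14289) = 59.768 Hz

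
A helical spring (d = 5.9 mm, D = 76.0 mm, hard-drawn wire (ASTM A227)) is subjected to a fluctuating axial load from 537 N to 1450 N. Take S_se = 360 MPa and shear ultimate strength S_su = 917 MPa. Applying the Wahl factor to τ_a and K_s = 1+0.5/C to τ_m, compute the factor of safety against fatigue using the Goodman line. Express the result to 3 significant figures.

0.419

C = D/d = 76.0/5.9 = 12.8814; K_W = (4C−1)/(4C−4)+0.615/C = 1.1109; K_s = 1+0.5/C = 1.0388
F_a = (F_max−F_min)/2 = 456.5 N; F_m = (F_max+F_min)/2 = 993.5 N
τ_a = K_W·8F_aD/(πd³) = 1.1109 × 430.17 = 477.86 MPa
τ_m = K_s·8F_mD/(πd³) = 1.0388 × 936.19 = 972.53 MPa
Goodman: 1/n_f = τ_a/S_se + τ_m/S_su = 477.86/360 + 972.53/917 = 1.32739 + 1.06056 = 2.3879
n_f = 1/2.3879 = 0.4188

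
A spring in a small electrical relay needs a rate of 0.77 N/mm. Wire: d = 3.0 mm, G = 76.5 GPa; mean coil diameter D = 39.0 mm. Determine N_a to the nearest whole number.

17

N_a = Gd⁴/(8D³k) = (76.5×10³ × 3.0⁴)/(8 × 39.0³ × 0.77)
    = 6.1965e+06 / 365405 = 16.96 → 17 coils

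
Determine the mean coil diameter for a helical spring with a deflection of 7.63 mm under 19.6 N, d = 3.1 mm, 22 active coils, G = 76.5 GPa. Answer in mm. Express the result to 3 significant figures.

25.0 mm

Required rate k = F/δ = 19.6/7.63 = 2.5688 N/mm
D = (Gd⁴/(8N_a·k))^(1/3) = (76.5×10³·3.1⁴/(8·22·2.5688))^(1/3)
  = (15626.6)^(1/3) = 25.0008 mm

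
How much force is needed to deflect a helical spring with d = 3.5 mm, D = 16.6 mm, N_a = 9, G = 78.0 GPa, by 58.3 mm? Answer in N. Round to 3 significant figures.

k = Gd⁴/(8D³N_a) = (78.0×10³)(3.5⁴)/(8·16.6³·9) = 35.539 N/mm
F = k·δ = 35.539 × 58.3 = 2071.9 N

2070 N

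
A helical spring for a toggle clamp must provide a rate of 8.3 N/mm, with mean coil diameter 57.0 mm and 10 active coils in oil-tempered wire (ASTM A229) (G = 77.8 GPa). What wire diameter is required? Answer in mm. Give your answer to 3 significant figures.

6.31 mm

d = (8D³N_a·k / G)^(1/4) = (8·57.0³·10·8.3 / (77.8×10³))^0.25
  = (1580.6)^0.25 = 6.3053 mm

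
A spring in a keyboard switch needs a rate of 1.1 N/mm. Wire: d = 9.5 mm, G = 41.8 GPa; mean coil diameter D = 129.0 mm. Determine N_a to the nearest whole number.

N_a = Gd⁴/(8D³k) = (41.8×10³ × 9.5⁴)/(8 × 129.0³ × 1.1)
    = 3.40464e+08 / 1.88909e+07 = 18.02 → 18 coils

18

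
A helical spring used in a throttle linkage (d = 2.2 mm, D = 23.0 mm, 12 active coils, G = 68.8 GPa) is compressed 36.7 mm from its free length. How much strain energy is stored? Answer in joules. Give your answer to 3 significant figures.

0.929 J

k = Gd⁴/(8D³N_a) = (68.8×10³)(2.2⁴)/(8·23.0³·12) = 1.3798 N/mm
U = ½kδ² = 0.5 × 1.3798 × 36.7² = 929.24 N·mm = 0.92924 J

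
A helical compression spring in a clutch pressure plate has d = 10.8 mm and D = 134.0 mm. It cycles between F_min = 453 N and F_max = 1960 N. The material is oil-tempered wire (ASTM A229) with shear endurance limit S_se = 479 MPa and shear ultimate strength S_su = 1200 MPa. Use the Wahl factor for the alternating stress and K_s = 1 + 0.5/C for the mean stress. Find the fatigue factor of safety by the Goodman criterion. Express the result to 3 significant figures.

1.32

C = D/d = 134.0/10.8 = 12.4074; K_W = (4C−1)/(4C−4)+0.615/C = 1.1153; K_s = 1+0.5/C = 1.0403
F_a = (F_max−F_min)/2 = 753.5 N; F_m = (F_max+F_min)/2 = 1206.5 N
τ_a = K_W·8F_aD/(πd³) = 1.1153 × 204.11 = 227.64 MPa
τ_m = K_s·8F_mD/(πd³) = 1.0403 × 326.81 = 339.98 MPa
Goodman: 1/n_f = τ_a/S_se + τ_m/S_su = 227.64/479 + 339.98/1200 = 0.47525 + 0.28332 = 0.75857
n_f = 1/0.75857 = 1.318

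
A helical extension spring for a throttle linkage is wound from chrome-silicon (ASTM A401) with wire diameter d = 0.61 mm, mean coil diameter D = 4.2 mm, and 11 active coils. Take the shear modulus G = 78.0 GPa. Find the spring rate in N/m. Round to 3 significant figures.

1660 N/m

k = Gd⁴/(8D³N_a) = (78.0×10³ × 0.61⁴) / (8 × 4.2³ × 11)
  = 10799.8 / 6519.74 = 1.6565 N/mm = 1656.5 N/m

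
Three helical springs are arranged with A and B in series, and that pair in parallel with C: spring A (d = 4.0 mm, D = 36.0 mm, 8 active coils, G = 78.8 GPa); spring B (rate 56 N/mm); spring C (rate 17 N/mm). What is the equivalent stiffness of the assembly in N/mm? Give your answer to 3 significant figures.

k_A = Gd⁴/(8D³N_a) = (78.8×10³)(4.0⁴)/(8·36.0³·8) = 6.7558 N/mm
Springs A,B series: k_AB = 1/(1/6.7558+1/56) = 6.0285 N/mm; parallel with C: k_eq = 6.0285+17 = 23.029 N/mm

23.0 N/mm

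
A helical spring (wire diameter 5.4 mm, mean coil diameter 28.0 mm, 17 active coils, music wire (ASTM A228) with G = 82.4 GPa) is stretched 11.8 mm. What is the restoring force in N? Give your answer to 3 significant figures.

277 N

k = Gd⁴/(8D³N_a) = (82.4×10³)(5.4⁴)/(8·28.0³·17) = 23.469 N/mm
F = k·δ = 23.469 × 11.8 = 276.93 N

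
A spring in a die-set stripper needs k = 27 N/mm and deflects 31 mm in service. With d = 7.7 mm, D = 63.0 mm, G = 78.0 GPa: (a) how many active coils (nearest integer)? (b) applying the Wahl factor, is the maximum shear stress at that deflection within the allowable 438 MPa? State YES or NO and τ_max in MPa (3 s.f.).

(a) 5 coils; (b) YES, τ_max = 352 MPa

N_a = Gd⁴/(8D³k) = (78.0×10³)(7.7⁴)/(8·63.0³·27) = 5.077 → N_a = 5
Actual rate k = Gd⁴/(8D³·5) = 27.414 N/mm
Working load F = kδ = 27.414·31 = 849.84 N
C = 63.0/7.7 = 8.1818; K_W = (4C−1)/(4C−4)+0.615/C = 1.1796
τ_max = K_W·8FD/(πd³) = 1.1796·298.64 = 352.27 MPa
τ_max ≤ 438 MPa → acceptable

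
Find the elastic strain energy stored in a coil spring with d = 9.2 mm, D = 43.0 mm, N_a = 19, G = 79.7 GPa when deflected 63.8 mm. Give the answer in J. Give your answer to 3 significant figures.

k = Gd⁴/(8D³N_a) = (79.7×10³)(9.2⁴)/(8·43.0³·19) = 47.246 N/mm
U = ½kδ² = 0.5 × 47.246 × 63.8² = 96155 N·mm = 96.155 J

96.2 J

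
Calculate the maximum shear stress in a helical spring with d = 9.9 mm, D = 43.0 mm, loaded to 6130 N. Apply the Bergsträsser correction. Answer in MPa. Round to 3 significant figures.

932 MPa

Spring index C = D/d = 43.0/9.9 = 4.3434
K_B = (4C+2)/(4C−3) = 19.374/14.374 = 1.3479
τ₀ = 8FD/(πd³) = 8·6130·43.0/(π·9.9³) = 2.10872e+06/3048.3 = 691.77 MPa
τ_max = K·τ₀ = 1.3479 × 691.77 = 932.41 MPa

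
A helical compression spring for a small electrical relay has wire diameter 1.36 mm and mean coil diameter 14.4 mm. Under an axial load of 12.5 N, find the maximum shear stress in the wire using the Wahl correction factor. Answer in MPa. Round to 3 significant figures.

207 MPa

Spring index C = D/d = 14.4/1.36 = 10.5882
K_W = (4C−1)/(4C−4) + 0.615/C = 41.353/38.353 + 0.0581 = 1.1363
τ₀ = 8FD/(πd³) = 8·12.5·14.4/(π·1.36³) = 1440/7.9025 = 182.22 MPa
τ_max = K·τ₀ = 1.1363 × 182.22 = 207.06 MPa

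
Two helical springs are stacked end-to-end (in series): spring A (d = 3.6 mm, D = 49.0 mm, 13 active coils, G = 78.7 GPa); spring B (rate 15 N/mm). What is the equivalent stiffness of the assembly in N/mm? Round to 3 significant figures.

k_A = Gd⁴/(8D³N_a) = (78.7×10³)(3.6⁴)/(8·49.0³·13) = 1.0803 N/mm
Series: 1/k_eq = 1/1.0803 + 1/15 = 0.9923; k_eq = 1.0078 N/mm

1.01 N/mm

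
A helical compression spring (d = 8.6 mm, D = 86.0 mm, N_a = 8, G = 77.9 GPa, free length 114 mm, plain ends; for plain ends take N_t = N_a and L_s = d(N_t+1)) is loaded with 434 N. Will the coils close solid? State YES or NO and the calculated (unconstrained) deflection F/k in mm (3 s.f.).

YES, δ = 41.5 mm

k = Gd⁴/(8D³N_a) = (77.9×10³)(8.6⁴)/(8·86.0³·8) = 10.468 N/mm
N_t = 8; L_s = 8.6·9 = 77.4 mm; δ_solid = L₀ − L_s = 114 − 77.4 = 36.6 mm
δ = F/k = 434/10.468 = 41.46 mm
δ ≥ δ_solid → spring goes solid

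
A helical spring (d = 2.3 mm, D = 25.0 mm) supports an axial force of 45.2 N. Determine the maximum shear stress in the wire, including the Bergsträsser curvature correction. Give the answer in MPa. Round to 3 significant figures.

266 MPa

Spring index C = D/d = 25.0/2.3 = 10.8696
K_B = (4C+2)/(4C−3) = 45.478/40.478 = 1.1235
τ₀ = 8FD/(πd³) = 8·45.2·25.0/(π·2.3³) = 9040/38.224 = 236.5 MPa
τ_max = K·τ₀ = 1.1235 × 236.5 = 265.72 MPa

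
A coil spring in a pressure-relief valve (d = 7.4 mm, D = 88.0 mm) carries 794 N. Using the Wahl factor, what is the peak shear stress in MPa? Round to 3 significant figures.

Spring index C = D/d = 88.0/7.4 = 11.8919
K_W = (4C−1)/(4C−4) + 0.615/C = 46.568/43.568 + 0.0517 = 1.1206
τ₀ = 8FD/(πd³) = 8·794·88.0/(π·7.4³) = 558976/1273 = 439.08 MPa
τ_max = K·τ₀ = 1.1206 × 439.08 = 492.03 MPa

492 MPa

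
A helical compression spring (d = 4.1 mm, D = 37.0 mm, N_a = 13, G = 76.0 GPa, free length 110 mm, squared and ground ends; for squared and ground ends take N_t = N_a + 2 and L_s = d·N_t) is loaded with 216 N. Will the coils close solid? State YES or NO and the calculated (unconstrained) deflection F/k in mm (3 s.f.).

YES, δ = 53.0 mm

k = Gd⁴/(8D³N_a) = (76.0×10³)(4.1⁴)/(8·37.0³·13) = 4.0767 N/mm
N_t = 15; L_s = 4.1·15 = 61.5 mm; δ_solid = L₀ − L_s = 110 − 61.5 = 48.5 mm
δ = F/k = 216/4.0767 = 52.984 mm
δ ≥ δ_solid → spring goes solid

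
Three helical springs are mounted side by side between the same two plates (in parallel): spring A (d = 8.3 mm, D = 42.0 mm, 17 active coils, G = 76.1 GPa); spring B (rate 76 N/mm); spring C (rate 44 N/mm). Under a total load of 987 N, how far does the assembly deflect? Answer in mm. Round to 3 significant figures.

6.33 mm

k_A = Gd⁴/(8D³N_a) = (76.1×10³)(8.3⁴)/(8·42.0³·17) = 35.843 N/mm
Parallel: k_eq = 35.843 + 76 + 44 = 155.84 N/mm
δ = F/k_eq = 987/155.84 = 6.3333 mm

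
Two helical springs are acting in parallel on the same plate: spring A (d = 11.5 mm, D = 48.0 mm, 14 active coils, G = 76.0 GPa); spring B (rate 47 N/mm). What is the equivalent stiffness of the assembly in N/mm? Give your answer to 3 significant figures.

154 N/mm

k_A = Gd⁴/(8D³N_a) = (76.0×10³)(11.5⁴)/(8·48.0³·14) = 107.32 N/mm
Parallel: k_eq = 107.32 + 47 = 154.32 N/mm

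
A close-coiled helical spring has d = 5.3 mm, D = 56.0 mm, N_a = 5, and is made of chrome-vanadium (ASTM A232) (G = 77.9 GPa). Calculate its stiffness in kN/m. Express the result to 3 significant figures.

8.75 kN/m

k = Gd⁴/(8D³N_a) = (77.9×10³ × 5.3⁴) / (8 × 56.0³ × 5)
  = 6.14668e+07 / 7.02464e+06 = 8.7502 N/mm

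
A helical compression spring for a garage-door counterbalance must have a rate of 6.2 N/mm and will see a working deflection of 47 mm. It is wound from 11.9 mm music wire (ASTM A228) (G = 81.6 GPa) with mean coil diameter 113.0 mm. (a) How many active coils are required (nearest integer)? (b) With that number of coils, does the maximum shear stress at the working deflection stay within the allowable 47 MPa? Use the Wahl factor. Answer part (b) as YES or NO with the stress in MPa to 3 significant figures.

N_a = Gd⁴/(8D³k) = (81.6×10³)(11.9⁴)/(8·113.0³·6.2) = 22.86 → N_a = 23
Actual rate k = Gd⁴/(8D³·23) = 6.1635 N/mm
Working load F = kδ = 6.1635·47 = 289.68 N
C = 113.0/11.9 = 9.4958; K_W = (4C−1)/(4C−4)+0.615/C = 1.1530
τ_max = K_W·8FD/(πd³) = 1.1530·49.465 = 57.036 MPa
τ_max > 47 MPa → exceeds allowable

(a) 23 coils; (b) NO, τ_max = 57.0 MPa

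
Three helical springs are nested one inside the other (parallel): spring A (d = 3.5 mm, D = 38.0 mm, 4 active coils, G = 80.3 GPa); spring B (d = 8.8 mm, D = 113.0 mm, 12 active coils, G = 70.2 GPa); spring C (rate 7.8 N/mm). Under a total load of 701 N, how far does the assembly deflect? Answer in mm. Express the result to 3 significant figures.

39.6 mm

k_A = Gd⁴/(8D³N_a) = (80.3×10³)(3.5⁴)/(8·38.0³·4) = 6.8626 N/mm
k_B = Gd⁴/(8D³N_a) = (70.2×10³)(8.8⁴)/(8·113.0³·12) = 3.0392 N/mm
Parallel: k_eq = 6.8626 + 3.0392 + 7.8 = 17.702 N/mm
δ = F/k_eq = 701/17.702 = 39.601 mm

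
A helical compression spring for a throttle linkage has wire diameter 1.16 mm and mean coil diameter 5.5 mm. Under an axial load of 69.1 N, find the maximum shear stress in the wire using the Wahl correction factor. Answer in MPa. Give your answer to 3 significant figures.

Spring index C = D/d = 5.5/1.16 = 4.7414
K_W = (4C−1)/(4C−4) + 0.615/C = 17.966/14.966 + 0.1297 = 1.3302
τ₀ = 8FD/(πd³) = 8·69.1·5.5/(π·1.16³) = 3040.4/4.9037 = 620.02 MPa
τ_max = K·τ₀ = 1.3302 × 620.02 = 824.73 MPa

825 MPa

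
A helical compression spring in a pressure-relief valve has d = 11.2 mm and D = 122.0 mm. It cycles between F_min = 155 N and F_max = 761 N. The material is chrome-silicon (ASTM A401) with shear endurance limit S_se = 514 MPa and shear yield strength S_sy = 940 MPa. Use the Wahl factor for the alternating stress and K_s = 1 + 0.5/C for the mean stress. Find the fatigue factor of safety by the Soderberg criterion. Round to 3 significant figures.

C = D/d = 122.0/11.2 = 10.8929; K_W = (4C−1)/(4C−4)+0.615/C = 1.1323; K_s = 1+0.5/C = 1.0459
F_a = (F_max−F_min)/2 = 303 N; F_m = (F_max+F_min)/2 = 458 N
τ_a = K_W·8F_aD/(πd³) = 1.1323 × 67.002 = 75.865 MPa
τ_m = K_s·8F_mD/(πd³) = 1.0459 × 101.28 = 105.93 MPa
Soderberg: 1/n_f = τ_a/S_se + τ_m/S_sy = 75.865/514 + 105.93/940 = 0.14760 + 0.11269 = 0.26028
n_f = 1/0.26028 = 3.842

3.84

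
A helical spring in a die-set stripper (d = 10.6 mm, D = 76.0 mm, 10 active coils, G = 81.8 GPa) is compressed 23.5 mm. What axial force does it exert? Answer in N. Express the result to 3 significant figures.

k = Gd⁴/(8D³N_a) = (81.8×10³)(10.6⁴)/(8·76.0³·10) = 29.407 N/mm
F = k·δ = 29.407 × 23.5 = 691.06 N

691 N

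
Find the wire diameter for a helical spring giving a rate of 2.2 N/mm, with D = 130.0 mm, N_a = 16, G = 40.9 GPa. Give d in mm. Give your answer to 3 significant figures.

d = (8D³N_a·k / G)^(1/4) = (8·130.0³·16·2.2 / (40.9×10³))^0.25
  = (15127)^0.25 = 11.0901 mm

11.1 mm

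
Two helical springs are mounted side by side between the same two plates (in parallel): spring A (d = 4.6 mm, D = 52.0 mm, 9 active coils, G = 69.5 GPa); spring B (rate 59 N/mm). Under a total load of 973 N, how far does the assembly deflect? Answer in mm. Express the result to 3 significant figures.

k_A = Gd⁴/(8D³N_a) = (69.5×10³)(4.6⁴)/(8·52.0³·9) = 3.0738 N/mm
Parallel: k_eq = 3.0738 + 59 = 62.074 N/mm
δ = F/k_eq = 973/62.074 = 15.675 mm

15.7 mm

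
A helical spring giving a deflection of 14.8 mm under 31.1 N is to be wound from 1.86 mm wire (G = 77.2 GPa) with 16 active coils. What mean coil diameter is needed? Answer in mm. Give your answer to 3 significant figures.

15.1 mm

Required rate k = F/δ = 31.1/14.8 = 2.1014 N/mm
D = (Gd⁴/(8N_a·k))^(1/3) = (77.2×10³·1.86⁴/(8·16·2.1014))^(1/3)
  = (3435.27)^(1/3) = 15.0888 mm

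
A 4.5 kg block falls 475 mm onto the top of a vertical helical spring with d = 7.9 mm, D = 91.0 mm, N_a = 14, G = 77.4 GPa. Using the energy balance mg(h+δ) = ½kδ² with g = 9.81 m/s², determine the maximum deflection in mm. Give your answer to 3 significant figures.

k = Gd⁴/(8D³N_a) = (77.4×10³)(7.9⁴)/(8·91.0³·14) = 3.572 N/mm
W = mg = 4.5 × 9.81 = 44.145 N
½kδ² − Wδ − Wh = 0 → δ = (W + √(W² + 2kWh))/k
δ = (44.145 + √(1948.8 + 149800))/3.572 = (44.145 + 389.55)/3.572 = 121.42 mm

121 mm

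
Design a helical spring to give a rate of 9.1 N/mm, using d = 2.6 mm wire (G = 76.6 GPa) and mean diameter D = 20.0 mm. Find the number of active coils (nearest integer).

N_a = Gd⁴/(8D³k) = (76.6×10³ × 2.6⁴)/(8 × 20.0³ × 9.1)
    = 3.50044e+06 / 582400 = 6.01 → 6 coils

6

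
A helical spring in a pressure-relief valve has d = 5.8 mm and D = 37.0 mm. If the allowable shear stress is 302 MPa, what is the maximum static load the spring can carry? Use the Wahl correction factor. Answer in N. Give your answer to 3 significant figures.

C = D/d = 37.0/5.8 = 6.3793
K_W = (4C−1)/(4C−4) + 0.615/C = 24.517/21.517 + 0.0964 = 1.2358
τ_max = K·8FD/(πd³) → F_max = τ_allow·πd³/(8DK)
F_max = 302·π·5.8³/(8·37.0·1.2358) = 1.8511e+05/365.81 = 506.05 N

506 N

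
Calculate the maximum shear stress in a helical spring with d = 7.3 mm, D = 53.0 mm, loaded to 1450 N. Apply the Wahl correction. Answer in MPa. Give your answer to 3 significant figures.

606 MPa

Spring index C = D/d = 53.0/7.3 = 7.2603
K_W = (4C−1)/(4C−4) + 0.615/C = 28.041/25.041 + 0.0847 = 1.2045
τ₀ = 8FD/(πd³) = 8·1450·53.0/(π·7.3³) = 614800/1222.1 = 503.05 MPa
τ_max = K·τ₀ = 1.2045 × 503.05 = 605.93 MPa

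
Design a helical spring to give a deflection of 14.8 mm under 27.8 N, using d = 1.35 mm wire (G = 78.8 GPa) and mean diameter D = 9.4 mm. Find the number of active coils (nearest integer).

Required rate k = F/δ = 27.8/14.8 = 1.8784 N/mm
N_a = Gd⁴/(8D³k) = (78.8×10³ × 1.35⁴)/(8 × 9.4³ × 1.8784)
    = 261735 / 12481.2 = 20.97 → 21 coils

21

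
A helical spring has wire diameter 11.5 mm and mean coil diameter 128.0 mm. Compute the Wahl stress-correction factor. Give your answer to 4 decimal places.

1.1293

C = D/d = 128.0/11.5 = 11.1304
K_W = (4C−1)/(4C−4) + 0.615/C = 43.522/40.522 + 0.0553 = 1.1293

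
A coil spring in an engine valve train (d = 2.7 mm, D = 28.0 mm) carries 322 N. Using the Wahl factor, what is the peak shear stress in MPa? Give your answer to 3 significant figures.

1330 MPa

Spring index C = D/d = 28.0/2.7 = 10.3704
K_W = (4C−1)/(4C−4) + 0.615/C = 40.481/37.481 + 0.0593 = 1.1393
τ₀ = 8FD/(πd³) = 8·322·28.0/(π·2.7³) = 72128/61.836 = 1166.4 MPa
τ_max = K·τ₀ = 1.1393 × 1166.4 = 1329 MPa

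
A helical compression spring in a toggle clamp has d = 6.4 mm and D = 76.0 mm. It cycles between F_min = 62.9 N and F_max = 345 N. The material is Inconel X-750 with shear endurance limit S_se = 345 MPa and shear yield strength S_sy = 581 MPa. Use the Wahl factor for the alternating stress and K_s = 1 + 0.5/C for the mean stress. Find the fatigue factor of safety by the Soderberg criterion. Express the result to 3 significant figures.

C = D/d = 76.0/6.4 = 11.8750; K_W = (4C−1)/(4C−4)+0.615/C = 1.1208; K_s = 1+0.5/C = 1.0421
F_a = (F_max−F_min)/2 = 141.05 N; F_m = (F_max+F_min)/2 = 203.95 N
τ_a = K_W·8F_aD/(πd³) = 1.1208 × 104.13 = 116.71 MPa
τ_m = K_s·8F_mD/(πd³) = 1.0421 × 150.57 = 156.91 MPa
Soderberg: 1/n_f = τ_a/S_se + τ_m/S_sy = 116.71/345 + 156.91/581 = 0.33828 + 0.27007 = 0.60835
n_f = 1/0.60835 = 1.644

1.64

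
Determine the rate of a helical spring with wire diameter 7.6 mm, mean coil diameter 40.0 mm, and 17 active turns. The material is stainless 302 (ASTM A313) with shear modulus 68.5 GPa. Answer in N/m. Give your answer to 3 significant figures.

k = Gd⁴/(8D³N_a) = (68.5×10³ × 7.6⁴) / (8 × 40.0³ × 17)
  = 2.28531e+08 / 8.704e+06 = 26.256 N/mm = 26256 N/m

26300 N/m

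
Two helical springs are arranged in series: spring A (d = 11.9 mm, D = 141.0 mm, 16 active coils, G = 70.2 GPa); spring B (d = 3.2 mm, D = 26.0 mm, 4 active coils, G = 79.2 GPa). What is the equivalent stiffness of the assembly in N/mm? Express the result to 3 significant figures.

3.10 N/mm

k_A = Gd⁴/(8D³N_a) = (70.2×10³)(11.9⁴)/(8·141.0³·16) = 3.9234 N/mm
k_B = Gd⁴/(8D³N_a) = (79.2×10³)(3.2⁴)/(8·26.0³·4) = 14.766 N/mm
Series: 1/k_eq = 1/3.9234 + 1/14.766 = 0.32261; k_eq = 3.0997 N/mm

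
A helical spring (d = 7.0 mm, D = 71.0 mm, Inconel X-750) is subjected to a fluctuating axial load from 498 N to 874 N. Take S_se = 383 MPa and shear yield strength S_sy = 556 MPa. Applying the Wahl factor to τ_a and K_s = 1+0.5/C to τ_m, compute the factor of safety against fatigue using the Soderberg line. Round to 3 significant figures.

C = D/d = 71.0/7.0 = 10.1429; K_W = (4C−1)/(4C−4)+0.615/C = 1.1427; K_s = 1+0.5/C = 1.0493
F_a = (F_max−F_min)/2 = 188 N; F_m = (F_max+F_min)/2 = 686 N
τ_a = K_W·8F_aD/(πd³) = 1.1427 × 99.097 = 113.24 MPa
τ_m = K_s·8F_mD/(πd³) = 1.0493 × 361.6 = 379.43 MPa
Soderberg: 1/n_f = τ_a/S_se + τ_m/S_sy = 113.24/383 + 379.43/556 = 0.29565 + 0.68242 = 0.97807
n_f = 1/0.97807 = 1.022

1.02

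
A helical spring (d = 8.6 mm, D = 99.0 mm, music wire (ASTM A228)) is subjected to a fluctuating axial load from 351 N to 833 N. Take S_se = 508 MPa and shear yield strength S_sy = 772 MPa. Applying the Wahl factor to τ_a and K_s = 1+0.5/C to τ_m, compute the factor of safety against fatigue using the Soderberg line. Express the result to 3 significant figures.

C = D/d = 99.0/8.6 = 11.5116; K_W = (4C−1)/(4C−4)+0.615/C = 1.1248; K_s = 1+0.5/C = 1.0434
F_a = (F_max−F_min)/2 = 241 N; F_m = (F_max+F_min)/2 = 592 N
τ_a = K_W·8F_aD/(πd³) = 1.1248 × 95.521 = 107.44 MPa
τ_m = K_s·8F_mD/(πd³) = 1.0434 × 234.64 = 244.83 MPa
Soderberg: 1/n_f = τ_a/S_se + τ_m/S_sy = 107.44/508 + 244.83/772 = 0.21149 + 0.31714 = 0.52863
n_f = 1/0.52863 = 1.892

1.89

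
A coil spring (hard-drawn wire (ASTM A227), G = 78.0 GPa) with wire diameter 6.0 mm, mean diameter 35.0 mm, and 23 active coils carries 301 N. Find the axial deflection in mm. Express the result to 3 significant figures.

23.5 mm

k = Gd⁴/(8D³N_a) = (78.0×10³)(6.0⁴)/(8·35.0³·23) = 12.814 N/mm
δ = F/k = 301 / 12.814 = 23.49 mm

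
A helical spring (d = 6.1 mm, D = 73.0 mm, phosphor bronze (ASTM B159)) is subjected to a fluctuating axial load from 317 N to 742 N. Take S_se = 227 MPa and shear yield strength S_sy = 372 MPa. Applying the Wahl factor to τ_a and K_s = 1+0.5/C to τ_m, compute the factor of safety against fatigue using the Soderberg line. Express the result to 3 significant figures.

C = D/d = 73.0/6.1 = 11.9672; K_W = (4C−1)/(4C−4)+0.615/C = 1.1198; K_s = 1+0.5/C = 1.0418
F_a = (F_max−F_min)/2 = 212.5 N; F_m = (F_max+F_min)/2 = 529.5 N
τ_a = K_W·8F_aD/(πd³) = 1.1198 × 174.03 = 194.88 MPa
τ_m = K_s·8F_mD/(πd³) = 1.0418 × 433.65 = 451.77 MPa
Soderberg: 1/n_f = τ_a/S_se + τ_m/S_sy = 194.88/227 + 451.77/372 = 0.85849 + 1.21443 = 2.0729
n_f = 1/2.0729 = 0.4824

0.482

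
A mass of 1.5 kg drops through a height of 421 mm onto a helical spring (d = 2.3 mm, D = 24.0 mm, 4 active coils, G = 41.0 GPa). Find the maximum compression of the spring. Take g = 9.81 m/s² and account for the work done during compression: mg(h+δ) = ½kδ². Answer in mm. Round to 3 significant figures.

k = Gd⁴/(8D³N_a) = (41.0×10³)(2.3⁴)/(8·24.0³·4) = 2.5937 N/mm
W = mg = 1.5 × 9.81 = 14.715 N
½kδ² − Wδ − Wh = 0 → δ = (W + √(W² + 2kWh))/k
δ = (14.715 + √(216.53 + 32135.4))/2.5937 = (14.715 + 179.87)/2.5937 = 75.022 mm

75.0 mm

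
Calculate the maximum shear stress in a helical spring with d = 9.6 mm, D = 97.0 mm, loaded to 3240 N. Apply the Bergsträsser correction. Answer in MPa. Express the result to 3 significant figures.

Spring index C = D/d = 97.0/9.6 = 10.1042
K_B = (4C+2)/(4C−3) = 42.417/37.417 = 1.1336
τ₀ = 8FD/(πd³) = 8·3240·97.0/(π·9.6³) = 2.51424e+06/2779.5 = 904.57 MPa
τ_max = K·τ₀ = 1.1336 × 904.57 = 1025.5 MPa

1030 MPa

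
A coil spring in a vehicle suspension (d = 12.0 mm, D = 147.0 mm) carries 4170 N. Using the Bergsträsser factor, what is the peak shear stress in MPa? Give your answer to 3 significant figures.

1000 MPa

Spring index C = D/d = 147.0/12.0 = 12.2500
K_B = (4C+2)/(4C−3) = 51.000/46.000 = 1.1087
τ₀ = 8FD/(πd³) = 8·4170·147.0/(π·12.0³) = 4.90392e+06/5428.7 = 903.34 MPa
τ_max = K·τ₀ = 1.1087 × 903.34 = 1001.5 MPa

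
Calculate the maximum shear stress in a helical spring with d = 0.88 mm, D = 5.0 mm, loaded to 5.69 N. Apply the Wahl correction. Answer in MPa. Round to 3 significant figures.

135 MPa

Spring index C = D/d = 5.0/0.88 = 5.6818
K_W = (4C−1)/(4C−4) + 0.615/C = 21.727/18.727 + 0.1082 = 1.2684
τ₀ = 8FD/(πd³) = 8·5.69·5.0/(π·0.88³) = 227.6/2.1409 = 106.31 MPa
τ_max = K·τ₀ = 1.2684 × 106.31 = 134.85 MPa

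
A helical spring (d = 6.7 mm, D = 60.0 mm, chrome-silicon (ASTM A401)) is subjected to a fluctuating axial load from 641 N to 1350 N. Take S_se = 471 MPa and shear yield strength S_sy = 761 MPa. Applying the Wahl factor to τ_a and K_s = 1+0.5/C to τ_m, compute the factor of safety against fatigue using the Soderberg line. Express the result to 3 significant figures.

0.872

C = D/d = 60.0/6.7 = 8.9552; K_W = (4C−1)/(4C−4)+0.615/C = 1.1630; K_s = 1+0.5/C = 1.0558
F_a = (F_max−F_min)/2 = 354.5 N; F_m = (F_max+F_min)/2 = 995.5 N
τ_a = K_W·8F_aD/(πd³) = 1.1630 × 180.09 = 209.43 MPa
τ_m = K_s·8F_mD/(πd³) = 1.0558 × 505.72 = 533.95 MPa
Soderberg: 1/n_f = τ_a/S_se + τ_m/S_sy = 209.43/471 + 533.95/761 = 0.44466 + 0.70165 = 1.1463
n_f = 1/1.1463 = 0.8724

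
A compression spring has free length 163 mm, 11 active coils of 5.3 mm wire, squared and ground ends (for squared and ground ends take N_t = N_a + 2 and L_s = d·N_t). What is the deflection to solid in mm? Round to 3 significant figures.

94.1 mm

N_t = 13; L_s = 5.3·13 = 68.9 mm
δ_solid = L₀ − L_s = 163 − 68.9 = 94.1 mm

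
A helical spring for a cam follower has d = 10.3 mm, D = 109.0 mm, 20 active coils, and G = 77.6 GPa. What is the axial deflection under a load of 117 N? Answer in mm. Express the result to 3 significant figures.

k = Gd⁴/(8D³N_a) = (77.6×10³)(10.3⁴)/(8·109.0³·20) = 4.2151 N/mm
δ = F/k = 117 / 4.2151 = 27.757 mm

27.8 mm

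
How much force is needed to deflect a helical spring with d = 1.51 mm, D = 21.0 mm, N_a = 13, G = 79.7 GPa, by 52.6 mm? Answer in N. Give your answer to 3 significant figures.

22.6 N

k = Gd⁴/(8D³N_a) = (79.7×10³)(1.51⁴)/(8·21.0³·13) = 0.4302 N/mm
F = k·δ = 0.4302 × 52.6 = 22.629 N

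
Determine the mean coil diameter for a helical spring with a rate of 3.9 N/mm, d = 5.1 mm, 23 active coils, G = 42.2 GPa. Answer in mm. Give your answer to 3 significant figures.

D = (Gd⁴/(8N_a·k))^(1/3) = (42.2×10³·5.1⁴/(8·23·3.9))^(1/3)
  = (39784.2)^(1/3) = 34.1379 mm

34.1 mm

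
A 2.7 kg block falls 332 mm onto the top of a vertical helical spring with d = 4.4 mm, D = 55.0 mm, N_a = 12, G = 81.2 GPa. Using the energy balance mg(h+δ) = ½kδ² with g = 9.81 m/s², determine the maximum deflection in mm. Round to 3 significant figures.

k = Gd⁴/(8D³N_a) = (81.2×10³)(4.4⁴)/(8·55.0³·12) = 1.9055 N/mm
W = mg = 2.7 × 9.81 = 26.487 N
½kδ² − Wδ − Wh = 0 → δ = (W + √(W² + 2kWh))/k
δ = (26.487 + √(701.56 + 33512.6))/1.9055 = (26.487 + 184.97)/1.9055 = 110.97 mm

111 mm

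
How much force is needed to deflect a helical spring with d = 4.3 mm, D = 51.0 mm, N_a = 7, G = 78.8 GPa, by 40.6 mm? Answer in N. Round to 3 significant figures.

k = Gd⁴/(8D³N_a) = (78.8×10³)(4.3⁴)/(8·51.0³·7) = 3.6266 N/mm
F = k·δ = 3.6266 × 40.6 = 147.24 N

147 N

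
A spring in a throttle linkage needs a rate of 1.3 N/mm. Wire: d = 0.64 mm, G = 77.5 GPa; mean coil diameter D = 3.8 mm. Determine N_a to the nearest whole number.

N_a = Gd⁴/(8D³k) = (77.5×10³ × 0.64⁴)/(8 × 3.8³ × 1.3)
    = 13002.3 / 570.669 = 22.78 → 23 coils

23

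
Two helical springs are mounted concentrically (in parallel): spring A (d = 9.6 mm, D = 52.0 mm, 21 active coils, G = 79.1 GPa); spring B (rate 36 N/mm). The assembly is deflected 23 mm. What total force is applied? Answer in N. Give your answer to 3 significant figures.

k_A = Gd⁴/(8D³N_a) = (79.1×10³)(9.6⁴)/(8·52.0³·21) = 28.441 N/mm
Parallel: k_eq = 28.441 + 36 = 64.441 N/mm
F = k_eq·δ = 64.441·23 = 1482.1 N

1480 N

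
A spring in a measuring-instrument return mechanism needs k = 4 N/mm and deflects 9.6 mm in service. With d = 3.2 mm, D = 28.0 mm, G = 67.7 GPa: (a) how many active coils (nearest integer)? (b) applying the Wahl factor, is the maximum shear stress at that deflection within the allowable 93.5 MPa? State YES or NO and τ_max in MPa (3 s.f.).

(a) 10 coils; (b) NO, τ_max = 98.5 MPa

N_a = Gd⁴/(8D³k) = (67.7×10³)(3.2⁴)/(8·28.0³·4) = 10.11 → N_a = 10
Actual rate k = Gd⁴/(8D³·10) = 4.0423 N/mm
Working load F = kδ = 4.0423·9.6 = 38.806 N
C = 28.0/3.2 = 8.7500; K_W = (4C−1)/(4C−4)+0.615/C = 1.1671
τ_max = K_W·8FD/(πd³) = 1.1671·84.439 = 98.546 MPa
τ_max > 93.5 MPa → exceeds allowable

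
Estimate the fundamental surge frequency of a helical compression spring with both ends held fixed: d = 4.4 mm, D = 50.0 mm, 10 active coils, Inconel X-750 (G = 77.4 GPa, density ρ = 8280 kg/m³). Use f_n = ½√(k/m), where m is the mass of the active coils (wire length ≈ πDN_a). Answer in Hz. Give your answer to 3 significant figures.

k = Gd⁴/(8D³N_a) = (77.4×10³)(4.4⁴)/(8·50.0³·10) = 2.901 N/mm = 2901 N/m
Wire length L = πDN_a = π·50.0·10 = 1570.8 mm
m = ρ·(πd²/4)·L = 8280 × 15.205×10⁻⁶ m² × 1.5708 m = 0.19776 kg
f_n = ½√(k/m) = 0.5·√(2901/0.19776) = 0.5·√(14669) = 60.558 Hz

60.6 Hz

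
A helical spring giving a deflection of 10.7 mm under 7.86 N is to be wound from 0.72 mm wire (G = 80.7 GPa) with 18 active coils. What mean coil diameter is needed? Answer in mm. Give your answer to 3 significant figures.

Required rate k = F/δ = 7.86/10.7 = 0.73458 N/mm
D = (Gd⁴/(8N_a·k))^(1/3) = (80.7×10³·0.72⁴/(8·18·0.73458))^(1/3)
  = (205.023)^(1/3) = 5.8966 mm

5.90 mm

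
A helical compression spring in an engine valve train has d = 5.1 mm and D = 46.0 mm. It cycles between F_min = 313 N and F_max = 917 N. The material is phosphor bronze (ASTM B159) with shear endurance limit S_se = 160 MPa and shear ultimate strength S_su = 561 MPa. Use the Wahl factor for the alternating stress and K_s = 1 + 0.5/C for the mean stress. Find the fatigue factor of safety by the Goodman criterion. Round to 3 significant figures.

C = D/d = 46.0/5.1 = 9.0196; K_W = (4C−1)/(4C−4)+0.615/C = 1.1617; K_s = 1+0.5/C = 1.0554
F_a = (F_max−F_min)/2 = 302 N; F_m = (F_max+F_min)/2 = 615 N
τ_a = K_W·8F_aD/(πd³) = 1.1617 × 266.68 = 309.81 MPa
τ_m = K_s·8F_mD/(πd³) = 1.0554 × 543.08 = 573.18 MPa
Goodman: 1/n_f = τ_a/S_se + τ_m/S_su = 309.81/160 + 573.18/561 = 1.93629 + 1.02172 = 2.958
n_f = 1/2.958 = 0.3381

0.338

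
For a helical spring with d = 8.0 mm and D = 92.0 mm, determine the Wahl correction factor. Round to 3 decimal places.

C = D/d = 92.0/8.0 = 11.5000
K_W = (4C−1)/(4C−4) + 0.615/C = 45.000/42.000 + 0.0535 = 1.1249

1.125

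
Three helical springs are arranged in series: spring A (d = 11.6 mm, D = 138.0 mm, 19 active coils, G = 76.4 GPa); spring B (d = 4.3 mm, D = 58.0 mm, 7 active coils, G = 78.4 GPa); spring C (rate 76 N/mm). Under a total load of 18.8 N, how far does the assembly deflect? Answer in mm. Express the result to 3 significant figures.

13.3 mm

k_A = Gd⁴/(8D³N_a) = (76.4×10³)(11.6⁴)/(8·138.0³·19) = 3.4629 N/mm
k_B = Gd⁴/(8D³N_a) = (78.4×10³)(4.3⁴)/(8·58.0³·7) = 2.4531 N/mm
Series: 1/k_eq = 1/3.4629 + 1/2.4531 + 1/76 = 0.70958; k_eq = 1.4093 N/mm
δ = F/k_eq = 18.8/1.4093 = 13.34 mm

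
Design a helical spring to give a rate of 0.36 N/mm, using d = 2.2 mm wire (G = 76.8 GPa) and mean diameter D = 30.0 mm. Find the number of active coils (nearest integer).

23

N_a = Gd⁴/(8D³k) = (76.8×10³ × 2.2⁴)/(8 × 30.0³ × 0.36)
    = 1.79909e+06 / 77760 = 23.14 → 23 coils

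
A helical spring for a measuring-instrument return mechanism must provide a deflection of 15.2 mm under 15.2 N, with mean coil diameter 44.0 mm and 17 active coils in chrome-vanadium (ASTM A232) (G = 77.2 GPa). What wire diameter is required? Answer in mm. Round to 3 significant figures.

3.50 mm

Required rate k = F/δ = 15.2/15.2 = 1 N/mm
d = (8D³N_a·k / G)^(1/4) = (8·44.0³·17·1 / (77.2×10³))^0.25
  = (150.07)^0.25 = 3.5000 mm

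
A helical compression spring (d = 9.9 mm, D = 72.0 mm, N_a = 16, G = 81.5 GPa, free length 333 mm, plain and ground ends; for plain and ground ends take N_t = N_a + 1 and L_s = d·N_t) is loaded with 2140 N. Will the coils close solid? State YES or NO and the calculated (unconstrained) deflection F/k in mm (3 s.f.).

NO, δ = 131 mm

k = Gd⁴/(8D³N_a) = (81.5×10³)(9.9⁴)/(8·72.0³·16) = 16.387 N/mm
N_t = 17; L_s = 9.9·17 = 168.3 mm; δ_solid = L₀ − L_s = 333 − 168.3 = 164.7 mm
δ = F/k = 2140/16.387 = 130.59 mm
δ < δ_solid → spring does not go solid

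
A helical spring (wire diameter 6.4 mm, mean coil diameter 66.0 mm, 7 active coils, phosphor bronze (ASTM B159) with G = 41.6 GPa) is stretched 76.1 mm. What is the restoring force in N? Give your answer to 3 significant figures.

k = Gd⁴/(8D³N_a) = (41.6×10³)(6.4⁴)/(8·66.0³·7) = 4.335 N/mm
F = k·δ = 4.335 × 76.1 = 329.9 N

330 N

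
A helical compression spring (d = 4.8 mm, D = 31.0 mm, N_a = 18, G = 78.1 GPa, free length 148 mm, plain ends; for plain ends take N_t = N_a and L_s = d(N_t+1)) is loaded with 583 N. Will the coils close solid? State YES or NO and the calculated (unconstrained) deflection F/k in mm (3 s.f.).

k = Gd⁴/(8D³N_a) = (78.1×10³)(4.8⁴)/(8·31.0³·18) = 9.6643 N/mm
N_t = 18; L_s = 4.8·19 = 91.2 mm; δ_solid = L₀ − L_s = 148 − 91.2 = 56.8 mm
δ = F/k = 583/9.6643 = 60.325 mm
δ ≥ δ_solid → spring goes solid

YES, δ = 60.3 mm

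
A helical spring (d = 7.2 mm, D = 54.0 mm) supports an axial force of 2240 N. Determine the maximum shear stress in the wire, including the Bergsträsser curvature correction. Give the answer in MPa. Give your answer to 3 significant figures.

978 MPa

Spring index C = D/d = 54.0/7.2 = 7.5000
K_B = (4C+2)/(4C−3) = 32.000/27.000 = 1.1852
τ₀ = 8FD/(πd³) = 8·2240·54.0/(π·7.2³) = 967680/1172.6 = 825.25 MPa
τ_max = K·τ₀ = 1.1852 × 825.25 = 978.07 MPa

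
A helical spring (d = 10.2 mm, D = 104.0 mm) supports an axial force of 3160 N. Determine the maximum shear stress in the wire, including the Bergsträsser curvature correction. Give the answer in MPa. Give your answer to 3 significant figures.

Spring index C = D/d = 104.0/10.2 = 10.1961
K_B = (4C+2)/(4C−3) = 42.784/37.784 = 1.1323
τ₀ = 8FD/(πd³) = 8·3160·104.0/(π·10.2³) = 2.62912e+06/3333.9 = 788.61 MPa
τ_max = K·τ₀ = 1.1323 × 788.61 = 892.96 MPa

893 MPa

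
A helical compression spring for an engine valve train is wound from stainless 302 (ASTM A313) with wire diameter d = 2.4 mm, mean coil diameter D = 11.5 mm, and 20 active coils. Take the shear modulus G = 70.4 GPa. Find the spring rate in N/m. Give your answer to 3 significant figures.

k = Gd⁴/(8D³N_a) = (70.4×10³ × 2.4⁴) / (8 × 11.5³ × 20)
  = 2.3357e+06 / 243340 = 9.5985 N/mm = 9598.5 N/m

9600 N/m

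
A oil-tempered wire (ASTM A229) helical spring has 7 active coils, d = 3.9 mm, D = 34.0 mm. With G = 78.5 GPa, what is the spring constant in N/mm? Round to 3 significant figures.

k = Gd⁴/(8D³N_a) = (78.5×10³ × 3.9⁴) / (8 × 34.0³ × 7)
  = 1.81605e+07 / 2.20102e+06 = 8.2509 N/mm

8.25 N/mm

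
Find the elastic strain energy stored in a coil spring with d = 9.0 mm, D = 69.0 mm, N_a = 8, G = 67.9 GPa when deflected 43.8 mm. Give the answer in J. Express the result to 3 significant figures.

k = Gd⁴/(8D³N_a) = (67.9×10³)(9.0⁴)/(8·69.0³·8) = 21.189 N/mm
U = ½kδ² = 0.5 × 21.189 × 43.8² = 20325 N·mm = 20.325 J

20.3 J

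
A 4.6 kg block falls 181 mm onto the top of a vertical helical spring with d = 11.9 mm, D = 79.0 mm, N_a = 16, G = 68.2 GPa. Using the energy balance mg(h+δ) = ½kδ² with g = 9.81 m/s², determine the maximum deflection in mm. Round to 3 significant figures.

k = Gd⁴/(8D³N_a) = (68.2×10³)(11.9⁴)/(8·79.0³·16) = 21.671 N/mm
W = mg = 4.6 × 9.81 = 45.126 N
½kδ² − Wδ − Wh = 0 → δ = (W + √(W² + 2kWh))/k
δ = (45.126 + √(2036.4 + 354011))/21.671 = (45.126 + 596.7)/21.671 = 29.617 mm

29.6 mm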